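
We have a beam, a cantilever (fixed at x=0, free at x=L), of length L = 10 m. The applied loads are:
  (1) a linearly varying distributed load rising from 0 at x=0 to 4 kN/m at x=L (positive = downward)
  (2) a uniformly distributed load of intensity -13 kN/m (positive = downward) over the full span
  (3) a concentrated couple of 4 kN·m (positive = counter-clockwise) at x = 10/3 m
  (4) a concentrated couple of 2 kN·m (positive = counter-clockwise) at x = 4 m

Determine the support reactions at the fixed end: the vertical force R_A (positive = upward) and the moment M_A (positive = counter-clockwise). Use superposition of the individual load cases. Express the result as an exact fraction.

Load 1 — triangular load w₀=4 kN/m (0→w₀ over full span):
  R_A = w₀L/2 = 4·10/2 = 20 kN
  M_A = w₀L²/3 = 4·10²/3 = 400/3 kN·m
Load 2 — uniform load w=-13 kN/m over full span:
  R_A = wL = (-13)·10 = -130 kN
  M_A = wL²/2 = (-13)·10²/2 = -650 kN·m
Load 3 — applied couple M₀=4 kN·m at a=10/3 m (b=L-a=20/3):
  R_A = 0 kN
  M_A = -M₀ = -4 kN·m
Load 4 — applied couple M₀=2 kN·m at a=4 m (b=L-a=6):
  R_A = 0 kN
  M_A = -M₀ = -2 kN·m
Superposition: R_A = -110 kN, M_A = -1568/3 kN·m

R_A = -110 kN, M_A = -1568/3 kN·m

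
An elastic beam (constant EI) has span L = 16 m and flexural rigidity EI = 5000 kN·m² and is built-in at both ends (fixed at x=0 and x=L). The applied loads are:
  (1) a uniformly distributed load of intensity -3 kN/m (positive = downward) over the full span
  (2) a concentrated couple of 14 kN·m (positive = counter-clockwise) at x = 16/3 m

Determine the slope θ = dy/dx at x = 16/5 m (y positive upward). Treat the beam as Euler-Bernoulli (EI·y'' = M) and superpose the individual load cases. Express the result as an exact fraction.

Load 1 — uniform load w=-3 kN/m over full span:
  θ_1 = -wx(L-x)(L-2x)/(12EI) = -(-3)·(16/5)·(16-(16/5))·(16-2·(16/5))/(12·5000) = 1536/78125 rad
Load 2 — applied couple M₀=14 kN·m at a=16/3 m (b=L-a=32/3):
  θ_2 = (R_Ax²/2 - M_Ax)/EI  [x≤a] with R_A=7/6, M_A=0 = ((7/6)·(16/5)²/2 - 0·(16/5))/5000 = 56/46875 rad
Superposition: θ = Σ θ_i = 4888/234375 rad ≈ 0.020855 rad

θ(16/5) = 4888/234375 rad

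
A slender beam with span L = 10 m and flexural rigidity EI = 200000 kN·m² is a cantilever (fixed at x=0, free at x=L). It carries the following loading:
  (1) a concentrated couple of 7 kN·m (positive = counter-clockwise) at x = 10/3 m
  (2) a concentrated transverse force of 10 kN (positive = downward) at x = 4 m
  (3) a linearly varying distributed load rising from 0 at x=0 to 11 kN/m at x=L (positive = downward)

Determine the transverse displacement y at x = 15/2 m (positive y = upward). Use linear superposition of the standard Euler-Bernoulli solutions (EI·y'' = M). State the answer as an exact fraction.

Load 1 — applied couple M₀=7 kN·m at a=10/3 m (b=L-a=20/3):
  y_1 = M₀a(2x-a)/(2EI)  [x>a] = 7·(10/3)·(2·(15/2)-(10/3))/(2·200000) = 49/72000 m
Load 2 — point force P=10 kN at a=4 m (b=L-a=6):
  y_2 = -Pa²(3x-a)/(6EI)  [x>a] = -10·4²·(3·(15/2)-4)/(6·200000) = -37/15000 m
Load 3 — triangular load w₀=11 kN/m (0→w₀ over full span):
  y_3 = (w₀Lx³/12-w₀L²x²/6-w₀x⁵/(120L))/EI = (11·10·(15/2)³/12-11·10²·(15/2)²/6-11·(15/2)⁵/(120·10))/200000 = -27291/819200 m
Superposition: y = Σ y_i = -6469691/184320000 m ≈ -0.035100 m

y(15/2) = -6469691/184320000 m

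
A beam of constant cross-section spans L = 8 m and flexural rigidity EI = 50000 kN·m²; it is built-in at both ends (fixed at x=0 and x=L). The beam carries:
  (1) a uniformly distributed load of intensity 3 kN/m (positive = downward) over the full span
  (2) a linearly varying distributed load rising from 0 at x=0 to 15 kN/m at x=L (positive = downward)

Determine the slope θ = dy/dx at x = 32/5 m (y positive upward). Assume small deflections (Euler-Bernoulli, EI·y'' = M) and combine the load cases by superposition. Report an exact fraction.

θ(32/5) = 352/390625 rad

Load 1 — uniform load w=3 kN/m over full span:
  θ_1 = -wx(L-x)(L-2x)/(12EI) = -3·(32/5)·(8-(32/5))·(8-2·(32/5))/(12·50000) = 96/390625 rad
Load 2 — triangular load w₀=15 kN/m (0→w₀ over full span):
  θ_2 = -w₀(2x(L-x)(L-2x)(x+2L)+x²(L-x)²)/(120LEI) = -15·(2·(32/5)·(8-(32/5))·(8-2·(32/5))·((32/5)+2·8)+(32/5)²·(8-(32/5))²)/(120·8·50000) = 256/390625 rad
Superposition: θ = Σ θ_i = 352/390625 rad ≈ 0.000901 rad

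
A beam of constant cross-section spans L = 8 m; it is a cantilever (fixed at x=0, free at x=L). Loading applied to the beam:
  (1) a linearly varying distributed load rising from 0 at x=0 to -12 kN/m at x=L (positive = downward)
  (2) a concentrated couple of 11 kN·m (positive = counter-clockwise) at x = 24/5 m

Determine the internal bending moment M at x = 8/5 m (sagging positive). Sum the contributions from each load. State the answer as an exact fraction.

Load 1 — triangular load w₀=-12 kN/m (0→w₀ over full span):
  M_1 = w₀Lx/2 - w₀L²/3 - w₀x³/(6L) = (-12)·8·(8/5)/2 - (-12)·8²/3 - (-12)·(8/5)³/(6·8) = 22528/125 kN·m
Load 2 — applied couple M₀=11 kN·m at a=24/5 m (b=L-a=16/5):
  M_2 = M₀  [x≤a] = 11 = 11 kN·m
Superposition: M = Σ M_i = 23903/125 kN·m ≈ 191.224000 kN·m

M(8/5) = 23903/125 kN·m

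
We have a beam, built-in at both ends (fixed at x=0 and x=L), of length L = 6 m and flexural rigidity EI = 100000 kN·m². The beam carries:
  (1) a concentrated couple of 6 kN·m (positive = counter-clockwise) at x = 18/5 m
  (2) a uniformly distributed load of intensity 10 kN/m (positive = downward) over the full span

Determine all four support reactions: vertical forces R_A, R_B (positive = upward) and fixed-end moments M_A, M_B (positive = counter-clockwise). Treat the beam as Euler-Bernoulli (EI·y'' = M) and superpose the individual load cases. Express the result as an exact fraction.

R_A = 786/25 kN, M_A = 798/25 kN·m, R_B = 714/25 kN, M_B = -732/25 kN·m

Load 1 — applied couple M₀=6 kN·m at a=18/5 m (b=L-a=12/5):
  R_A = 6M₀ab/L³ = 6·6·(18/5)·(12/5)/6³ = 36/25 kN
  M_A = M₀b(2a-b)/L² = 6·(12/5)·(2·(18/5)-(12/5))/6² = 48/25 kN·m
  R_B = -6M₀ab/L³ = -6·6·(18/5)·(12/5)/6³ = -36/25 kN
  M_B = M₀a(2b-a)/L² = 6·(18/5)·(2·(12/5)-(18/5))/6² = 18/25 kN·m
Load 2 — uniform load w=10 kN/m over full span:
  R_A = wL/2 = 10·6/2 = 30 kN
  M_A = wL²/12 = 10·6²/12 = 30 kN·m
  R_B = wL/2 = 10·6/2 = 30 kN
  M_B = -wL²/12 = -10·6²/12 = -30 kN·m
Superposition: R_A = 786/25 kN, M_A = 798/25 kN·m, R_B = 714/25 kN, M_B = -732/25 kN·m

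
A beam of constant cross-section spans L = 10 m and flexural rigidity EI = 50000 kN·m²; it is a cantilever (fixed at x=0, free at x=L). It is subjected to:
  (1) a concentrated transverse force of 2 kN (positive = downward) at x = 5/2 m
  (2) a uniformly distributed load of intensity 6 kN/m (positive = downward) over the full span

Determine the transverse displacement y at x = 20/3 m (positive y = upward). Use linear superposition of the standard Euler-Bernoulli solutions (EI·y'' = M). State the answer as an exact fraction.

Load 1 — point force P=2 kN at a=5/2 m (b=L-a=15/2):
  y_1 = -Pa²(3x-a)/(6EI)  [x>a] = -2·(5/2)²·(3·(20/3)-(5/2))/(6·50000) = -7/9600 m
Load 2 — uniform load w=6 kN/m over full span:
  y_2 = -wx²(x²-4Lx+6L²)/(24EI) = -6·(20/3)²·((20/3)²-4·10·(20/3)+6·10²)/(24·50000) = -34/405 m
Superposition: y = Σ y_i = -21949/259200 m ≈ -0.084680 m

y(20/3) = -21949/259200 m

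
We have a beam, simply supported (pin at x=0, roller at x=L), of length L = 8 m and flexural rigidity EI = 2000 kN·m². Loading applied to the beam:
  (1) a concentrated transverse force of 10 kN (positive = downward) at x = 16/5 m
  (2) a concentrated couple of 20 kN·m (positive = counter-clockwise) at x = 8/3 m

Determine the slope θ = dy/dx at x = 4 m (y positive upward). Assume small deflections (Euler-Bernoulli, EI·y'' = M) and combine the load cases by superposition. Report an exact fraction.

Load 1 — point force P=10 kN at a=16/5 m (b=L-a=24/5):
  θ_1 = -Pa(2L²-6Lx+3x²+a²)/(6LEI)  [x>a] = -10·(16/5)·(2·8²-6·8·4+3·4²+(16/5)²)/(6·8·2000) = 6/3125 rad
Load 2 — applied couple M₀=20 kN·m at a=8/3 m (b=L-a=16/3):
  θ_2 = (M₀x²/(2L)-M₀(x-a)+C₁)/EI  [x>a] with C₁=M₀(3b²-L²)/(6L)=80/9 = (20·4²/(2·8)-20·(4-(8/3))+(80/9))/2000 = 1/900 rad
Superposition: θ = Σ θ_i = 341/112500 rad ≈ 0.003031 rad

θ(4) = 341/112500 rad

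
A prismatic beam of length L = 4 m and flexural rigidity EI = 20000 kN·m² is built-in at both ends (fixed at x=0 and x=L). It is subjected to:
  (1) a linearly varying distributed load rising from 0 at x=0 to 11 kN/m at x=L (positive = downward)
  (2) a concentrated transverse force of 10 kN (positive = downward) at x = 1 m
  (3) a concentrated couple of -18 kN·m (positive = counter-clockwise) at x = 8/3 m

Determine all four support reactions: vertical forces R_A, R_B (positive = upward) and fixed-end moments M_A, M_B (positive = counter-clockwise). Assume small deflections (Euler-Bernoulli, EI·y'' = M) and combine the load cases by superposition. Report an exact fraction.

Load 1 — triangular load w₀=11 kN/m (0→w₀ over full span):
  R_A = 3w₀L/20 = 3·11·4/20 = 33/5 kN
  M_A = w₀L²/30 = 11·4²/30 = 88/15 kN·m
  R_B = 7w₀L/20 = 7·11·4/20 = 77/5 kN
  M_B = -w₀L²/20 = -11·4²/20 = -44/5 kN·m
Load 2 — point force P=10 kN at a=1 m (b=L-a=3):
  R_A = Pb²(3a+b)/L³ = 10·3²·(3·1+3)/4³ = 135/16 kN
  M_A = Pab²/L² = 10·1·3²/4² = 45/8 kN·m
  R_B = Pa²(a+3b)/L³ = 10·1²·(1+3·3)/4³ = 25/16 kN
  M_B = -Pa²b/L² = -10·1²·3/4² = -15/8 kN·m
Load 3 — applied couple M₀=-18 kN·m at a=8/3 m (b=L-a=4/3):
  R_A = 6M₀ab/L³ = 6·(-18)·(8/3)·(4/3)/4³ = -6 kN
  M_A = M₀b(2a-b)/L² = (-18)·(4/3)·(2·(8/3)-(4/3))/4² = -6 kN·m
  R_B = -6M₀ab/L³ = -6·(-18)·(8/3)·(4/3)/4³ = 6 kN
  M_B = M₀a(2b-a)/L² = (-18)·(8/3)·(2·(4/3)-(8/3))/4² = 0 kN·m
Superposition: R_A = 723/80 kN, M_A = 659/120 kN·m, R_B = 1837/80 kN, M_B = -427/40 kN·m

R_A = 723/80 kN, M_A = 659/120 kN·m, R_B = 1837/80 kN, M_B = -427/40 kN·m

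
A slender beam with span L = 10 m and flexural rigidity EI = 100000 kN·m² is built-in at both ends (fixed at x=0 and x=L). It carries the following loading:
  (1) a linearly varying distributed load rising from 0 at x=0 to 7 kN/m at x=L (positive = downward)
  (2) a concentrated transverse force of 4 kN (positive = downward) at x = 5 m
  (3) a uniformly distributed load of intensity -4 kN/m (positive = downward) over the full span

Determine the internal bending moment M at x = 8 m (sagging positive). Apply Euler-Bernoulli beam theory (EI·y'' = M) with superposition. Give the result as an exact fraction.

Load 1 — triangular load w₀=7 kN/m (0→w₀ over full span):
  M_1 = 3w₀Lx/20 - w₀L²/30 - w₀x³/(6L) = 3·7·10·8/20 - 7·10²/30 - 7·8³/(6·10) = 14/15 kN·m
Load 2 — point force P=4 kN at a=5 m (b=L-a=5):
  M_2 = Pa²(a+3b)(L-x)/L³ - Pa²b/L²  [x>a] = 4·5²·(5+3·5)·(10-8)/10³ - 4·5²·5/10² = -1 kN·m
Load 3 — uniform load w=-4 kN/m over full span:
  M_3 = wLx/2 - wL²/12 - wx²/2 = (-4)·10·8/2 - (-4)·10²/12 - (-4)·8²/2 = 4/3 kN·m
Superposition: M = Σ M_i = 19/15 kN·m ≈ 1.266667 kN·m

M(8) = 19/15 kN·m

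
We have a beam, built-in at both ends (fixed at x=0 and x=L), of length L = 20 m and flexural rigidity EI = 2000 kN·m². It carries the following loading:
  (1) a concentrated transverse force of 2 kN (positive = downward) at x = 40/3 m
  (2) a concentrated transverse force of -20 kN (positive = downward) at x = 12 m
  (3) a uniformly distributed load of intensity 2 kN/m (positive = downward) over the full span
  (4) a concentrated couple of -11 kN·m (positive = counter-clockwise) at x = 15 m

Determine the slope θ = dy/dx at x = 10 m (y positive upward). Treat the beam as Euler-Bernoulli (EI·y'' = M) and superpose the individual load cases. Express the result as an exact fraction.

Load 1 — point force P=2 kN at a=40/3 m (b=L-a=20/3):
  θ_1 = -Pb²x(2aL-(3a+b)x)/(2L³EI)  [x≤a] = -2·(20/3)²·10·(2·(40/3)·20-(3·(40/3)+(20/3))·10)/(2·20³·2000) = -1/540 rad
Load 2 — point force P=-20 kN at a=12 m (b=L-a=8):
  θ_2 = -Pb²x(2aL-(3a+b)x)/(2L³EI)  [x≤a] = -(-20)·8²·10·(2·12·20-(3·12+8)·10)/(2·20³·2000) = 2/125 rad
Load 3 — uniform load w=2 kN/m over full span:
  θ_3 = -wx(L-x)(L-2x)/(12EI) = -2·10·(20-10)·(20-2·10)/(12·2000) = 0 rad
Load 4 — applied couple M₀=-11 kN·m at a=15 m (b=L-a=5):
  θ_4 = (R_Ax²/2 - M_Ax)/EI  [x≤a] with R_A=-99/160, M_A=-55/16 = ((-99/160)·10²/2 - (-55/16)·10)/2000 = 11/6400 rad
Superposition: θ = Σ θ_i = 13709/864000 rad ≈ 0.015867 rad

θ(10) = 13709/864000 rad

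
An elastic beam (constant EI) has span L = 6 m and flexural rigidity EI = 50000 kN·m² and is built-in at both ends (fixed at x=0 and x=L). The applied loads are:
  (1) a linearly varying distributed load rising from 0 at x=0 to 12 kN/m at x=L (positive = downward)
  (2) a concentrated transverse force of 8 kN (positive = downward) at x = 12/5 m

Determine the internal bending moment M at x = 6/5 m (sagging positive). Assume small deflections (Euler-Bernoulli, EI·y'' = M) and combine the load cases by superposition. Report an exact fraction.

M(6/5) = -1692/625 kN·m

Load 1 — triangular load w₀=12 kN/m (0→w₀ over full span):
  M_1 = 3w₀Lx/20 - w₀L²/30 - w₀x³/(6L) = 3·12·6·(6/5)/20 - 12·6²/30 - 12·(6/5)³/(6·6) = -252/125 kN·m
Load 2 — point force P=8 kN at a=12/5 m (b=L-a=18/5):
  M_2 = Pb²(3a+b)x/L³ - Pab²/L²  [x≤a] = 8·(18/5)²·(3·(12/5)+(18/5))·(6/5)/6³ - 8·(12/5)·(18/5)²/6² = -432/625 kN·m
Superposition: M = Σ M_i = -1692/625 kN·m ≈ -2.707200 kN·m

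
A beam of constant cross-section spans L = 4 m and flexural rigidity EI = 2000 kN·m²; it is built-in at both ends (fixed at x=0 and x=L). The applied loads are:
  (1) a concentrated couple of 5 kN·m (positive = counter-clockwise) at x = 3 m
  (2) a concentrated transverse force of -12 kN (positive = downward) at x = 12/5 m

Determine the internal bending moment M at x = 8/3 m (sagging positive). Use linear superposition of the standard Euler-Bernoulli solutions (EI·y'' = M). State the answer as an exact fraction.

M(8/3) = -2537/2000 kN·m

Load 1 — applied couple M₀=5 kN·m at a=3 m (b=L-a=1):
  M_1 = R_Ax - M_A  [x≤a] with R_A=45/32, M_A=25/16 = (45/32)·(8/3) - (25/16) = 35/16 kN·m
Load 2 — point force P=-12 kN at a=12/5 m (b=L-a=8/5):
  M_2 = Pa²(a+3b)(L-x)/L³ - Pa²b/L²  [x>a] = (-12)·(12/5)²·((12/5)+3·(8/5))·(4-(8/3))/4³ - (-12)·(12/5)²·(8/5)/4² = -432/125 kN·m
Superposition: M = Σ M_i = -2537/2000 kN·m ≈ -1.268500 kN·m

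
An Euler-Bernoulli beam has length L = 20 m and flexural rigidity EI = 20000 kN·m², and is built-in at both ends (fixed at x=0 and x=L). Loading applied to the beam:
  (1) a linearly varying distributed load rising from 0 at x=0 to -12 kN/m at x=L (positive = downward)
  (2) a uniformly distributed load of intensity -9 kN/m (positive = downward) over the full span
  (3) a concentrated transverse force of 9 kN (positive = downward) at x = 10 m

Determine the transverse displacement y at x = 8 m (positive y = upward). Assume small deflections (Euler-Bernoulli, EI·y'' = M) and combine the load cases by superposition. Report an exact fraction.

y(8) = 8331/31250 m

Load 1 — triangular load w₀=-12 kN/m (0→w₀ over full span):
  y_1 = -w₀x²(L-x)²(x+2L)/(120LEI) = -(-12)·8²·(20-8)²·(8+2·20)/(120·20·20000) = 1728/15625 m
Load 2 — uniform load w=-9 kN/m over full span:
  y_2 = -wx²(L-x)²/(24EI) = -(-9)·8²·(20-8)²/(24·20000) = 108/625 m
Load 3 — point force P=9 kN at a=10 m (b=L-a=10):
  y_3 = -Pb²x²(3aL-(3a+b)x)/(6L³EI)  [x≤a] = -9·10²·8²·(3·10·20-(3·10+10)·8)/(6·20³·20000) = -21/1250 m
Superposition: y = Σ y_i = 8331/31250 m ≈ 0.266592 m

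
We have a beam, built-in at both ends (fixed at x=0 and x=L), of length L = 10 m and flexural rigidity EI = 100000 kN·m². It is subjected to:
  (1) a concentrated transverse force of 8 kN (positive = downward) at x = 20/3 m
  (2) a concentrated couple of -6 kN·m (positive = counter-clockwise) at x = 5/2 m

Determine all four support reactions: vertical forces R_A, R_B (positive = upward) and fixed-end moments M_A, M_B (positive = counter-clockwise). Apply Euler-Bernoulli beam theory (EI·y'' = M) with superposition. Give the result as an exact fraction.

Load 1 — point force P=8 kN at a=20/3 m (b=L-a=10/3):
  R_A = Pb²(3a+b)/L³ = 8·(10/3)²·(3·(20/3)+(10/3))/10³ = 56/27 kN
  M_A = Pab²/L² = 8·(20/3)·(10/3)²/10² = 160/27 kN·m
  R_B = Pa²(a+3b)/L³ = 8·(20/3)²·((20/3)+3·(10/3))/10³ = 160/27 kN
  M_B = -Pa²b/L² = -8·(20/3)²·(10/3)/10² = -320/27 kN·m
Load 2 — applied couple M₀=-6 kN·m at a=5/2 m (b=L-a=15/2):
  R_A = 6M₀ab/L³ = 6·(-6)·(5/2)·(15/2)/10³ = -27/40 kN
  M_A = M₀b(2a-b)/L² = (-6)·(15/2)·(2·(5/2)-(15/2))/10² = 9/8 kN·m
  R_B = -6M₀ab/L³ = -6·(-6)·(5/2)·(15/2)/10³ = 27/40 kN
  M_B = M₀a(2b-a)/L² = (-6)·(5/2)·(2·(15/2)-(5/2))/10² = -15/8 kN·m
Superposition: R_A = 1511/1080 kN, M_A = 1523/216 kN·m, R_B = 7129/1080 kN, M_B = -2965/216 kN·m

R_A = 1511/1080 kN, M_A = 1523/216 kN·m, R_B = 7129/1080 kN, M_B = -2965/216 kN·m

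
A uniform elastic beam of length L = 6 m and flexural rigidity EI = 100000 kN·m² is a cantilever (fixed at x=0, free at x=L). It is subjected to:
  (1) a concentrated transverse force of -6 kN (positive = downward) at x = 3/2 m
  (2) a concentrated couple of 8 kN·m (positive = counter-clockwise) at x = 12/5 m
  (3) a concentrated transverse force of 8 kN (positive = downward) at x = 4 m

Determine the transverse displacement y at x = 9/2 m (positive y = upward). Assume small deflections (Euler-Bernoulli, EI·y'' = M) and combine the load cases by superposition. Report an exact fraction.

Load 1 — point force P=-6 kN at a=3/2 m (b=L-a=9/2):
  y_1 = -Pa²(3x-a)/(6EI)  [x>a] = -(-6)·(3/2)²·(3·(9/2)-(3/2))/(6·100000) = 27/100000 m
Load 2 — applied couple M₀=8 kN·m at a=12/5 m (b=L-a=18/5):
  y_2 = M₀a(2x-a)/(2EI)  [x>a] = 8·(12/5)·(2·(9/2)-(12/5))/(2·100000) = 99/156250 m
Load 3 — point force P=8 kN at a=4 m (b=L-a=2):
  y_3 = -Pa²(3x-a)/(6EI)  [x>a] = -8·4²·(3·(9/2)-4)/(6·100000) = -19/9375 m
Superposition: y = Σ y_i = -8423/7500000 m ≈ -0.001123 m

y(9/2) = -8423/7500000 m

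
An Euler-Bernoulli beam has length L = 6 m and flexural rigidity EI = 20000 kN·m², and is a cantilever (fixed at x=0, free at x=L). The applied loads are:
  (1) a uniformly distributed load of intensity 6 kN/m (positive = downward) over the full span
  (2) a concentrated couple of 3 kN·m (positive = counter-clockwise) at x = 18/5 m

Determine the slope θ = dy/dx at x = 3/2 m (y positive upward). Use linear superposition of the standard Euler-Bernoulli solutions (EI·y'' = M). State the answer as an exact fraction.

Load 1 — uniform load w=6 kN/m over full span:
  θ_1 = -wx(x²-3Lx+3L²)/(6EI) = -6·(3/2)·((3/2)²-3·6·(3/2)+3·6²)/(6·20000) = -999/160000 rad
Load 2 — applied couple M₀=3 kN·m at a=18/5 m (b=L-a=12/5):
  θ_2 = M₀x/EI  [x≤a] = 3·(3/2)/20000 = 9/40000 rad
Superposition: θ = Σ θ_i = -963/160000 rad ≈ -0.006019 rad

θ(3/2) = -963/160000 rad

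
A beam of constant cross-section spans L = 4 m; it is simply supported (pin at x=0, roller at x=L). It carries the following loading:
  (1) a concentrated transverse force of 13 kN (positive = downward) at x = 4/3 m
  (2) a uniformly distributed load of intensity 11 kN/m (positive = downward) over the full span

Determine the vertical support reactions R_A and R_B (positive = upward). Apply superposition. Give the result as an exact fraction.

R_A = 92/3 kN, R_B = 79/3 kN

Load 1 — point force P=13 kN at a=4/3 m (b=L-a=8/3):
  R_A = Pb/L = 13·(8/3)/4 = 26/3 kN
  R_B = Pa/L = 13·(4/3)/4 = 13/3 kN
Load 2 — uniform load w=11 kN/m over full span:
  R_A = wL/2 = 11·4/2 = 22 kN
  R_B = wL/2 = 11·4/2 = 22 kN
Superposition: R_A = 92/3 kN, R_B = 79/3 kN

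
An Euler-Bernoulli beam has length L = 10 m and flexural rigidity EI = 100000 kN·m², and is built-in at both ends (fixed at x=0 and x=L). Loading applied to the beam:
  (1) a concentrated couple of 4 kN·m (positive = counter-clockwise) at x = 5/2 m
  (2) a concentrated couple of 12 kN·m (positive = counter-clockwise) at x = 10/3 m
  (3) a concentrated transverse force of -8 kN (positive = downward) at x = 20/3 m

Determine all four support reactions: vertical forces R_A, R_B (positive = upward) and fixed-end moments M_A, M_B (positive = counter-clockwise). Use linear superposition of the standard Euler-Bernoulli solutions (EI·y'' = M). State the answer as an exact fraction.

Load 1 — applied couple M₀=4 kN·m at a=5/2 m (b=L-a=15/2):
  R_A = 6M₀ab/L³ = 6·4·(5/2)·(15/2)/10³ = 9/20 kN
  M_A = M₀b(2a-b)/L² = 4·(15/2)·(2·(5/2)-(15/2))/10² = -3/4 kN·m
  R_B = -6M₀ab/L³ = -6·4·(5/2)·(15/2)/10³ = -9/20 kN
  M_B = M₀a(2b-a)/L² = 4·(5/2)·(2·(15/2)-(5/2))/10² = 5/4 kN·m
Load 2 — applied couple M₀=12 kN·m at a=10/3 m (b=L-a=20/3):
  R_A = 6M₀ab/L³ = 6·12·(10/3)·(20/3)/10³ = 8/5 kN
  M_A = M₀b(2a-b)/L² = 12·(20/3)·(2·(10/3)-(20/3))/10² = 0 kN·m
  R_B = -6M₀ab/L³ = -6·12·(10/3)·(20/3)/10³ = -8/5 kN
  M_B = M₀a(2b-a)/L² = 12·(10/3)·(2·(20/3)-(10/3))/10² = 4 kN·m
Load 3 — point force P=-8 kN at a=20/3 m (b=L-a=10/3):
  R_A = Pb²(3a+b)/L³ = (-8)·(10/3)²·(3·(20/3)+(10/3))/10³ = -56/27 kN
  M_A = Pab²/L² = (-8)·(20/3)·(10/3)²/10² = -160/27 kN·m
  R_B = Pa²(a+3b)/L³ = (-8)·(20/3)²·((20/3)+3·(10/3))/10³ = -160/27 kN
  M_B = -Pa²b/L² = -(-8)·(20/3)²·(10/3)/10² = 320/27 kN·m
Superposition: R_A = -13/540 kN, M_A = -721/108 kN·m, R_B = -4307/540 kN, M_B = 1847/108 kN·m

R_A = -13/540 kN, M_A = -721/108 kN·m, R_B = -4307/540 kN, M_B = 1847/108 kN·m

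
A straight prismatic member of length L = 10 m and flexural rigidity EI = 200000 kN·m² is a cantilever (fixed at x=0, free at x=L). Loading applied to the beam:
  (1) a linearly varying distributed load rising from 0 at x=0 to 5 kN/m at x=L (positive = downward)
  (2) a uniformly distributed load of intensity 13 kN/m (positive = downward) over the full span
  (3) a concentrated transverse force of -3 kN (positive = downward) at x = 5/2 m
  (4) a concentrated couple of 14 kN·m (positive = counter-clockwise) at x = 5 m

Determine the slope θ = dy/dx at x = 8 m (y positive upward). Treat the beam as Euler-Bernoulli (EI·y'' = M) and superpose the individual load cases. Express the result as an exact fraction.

θ(8) = -21509/1600000 rad

Load 1 — triangular load w₀=5 kN/m (0→w₀ over full span):
  θ_1 = (w₀Lx²/4-w₀L²x/3-w₀x⁴/(24L))/EI = (5·10·8²/4-5·10²·8/3-5·8⁴/(24·10))/200000 = -29/9375 rad
Load 2 — uniform load w=13 kN/m over full span:
  θ_2 = -wx(x²-3Lx+3L²)/(6EI) = -13·8·(8²-3·10·8+3·10²)/(6·200000) = -403/37500 rad
Load 3 — point force P=-3 kN at a=5/2 m (b=L-a=15/2):
  θ_3 = -Pa²/(2EI)  [x>a] = -(-3)·(5/2)²/(2·200000) = 3/64000 rad
Load 4 — applied couple M₀=14 kN·m at a=5 m (b=L-a=5):
  θ_4 = M₀a/EI  [x>a] = 14·5/200000 = 7/20000 rad
Superposition: θ = Σ θ_i = -21509/1600000 rad ≈ -0.013443 rad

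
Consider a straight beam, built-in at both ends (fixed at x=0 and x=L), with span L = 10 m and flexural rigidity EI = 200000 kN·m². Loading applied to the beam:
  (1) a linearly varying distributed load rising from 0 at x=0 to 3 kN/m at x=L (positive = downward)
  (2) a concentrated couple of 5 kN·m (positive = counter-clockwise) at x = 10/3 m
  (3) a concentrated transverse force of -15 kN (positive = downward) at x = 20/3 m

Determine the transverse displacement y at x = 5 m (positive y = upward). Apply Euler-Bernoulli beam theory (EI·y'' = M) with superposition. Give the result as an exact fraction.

y(5) = 89/691200 m

Load 1 — triangular load w₀=3 kN/m (0→w₀ over full span):
  y_1 = -w₀x²(L-x)²(x+2L)/(120LEI) = -3·5²·(10-5)²·(5+2·10)/(120·10·200000) = -1/5120 m
Load 2 — applied couple M₀=5 kN·m at a=10/3 m (b=L-a=20/3):
  y_2 = (R_Ax³/6 - M_Ax²/2 - M₀(x-a)²/2)/EI  [x>a] with R_A=2/3, M_A=0 = ((2/3)·5³/6 - 0·5²/2 - 5·(5-(10/3))²/2)/200000 = 1/28800 m
Load 3 — point force P=-15 kN at a=20/3 m (b=L-a=10/3):
  y_3 = -Pb²x²(3aL-(3a+b)x)/(6L³EI)  [x≤a] = -(-15)·(10/3)²·5²·(3·(20/3)·10-(3·(20/3)+(10/3))·5)/(6·10³·200000) = 1/3456 m
Superposition: y = Σ y_i = 89/691200 m ≈ 0.000129 m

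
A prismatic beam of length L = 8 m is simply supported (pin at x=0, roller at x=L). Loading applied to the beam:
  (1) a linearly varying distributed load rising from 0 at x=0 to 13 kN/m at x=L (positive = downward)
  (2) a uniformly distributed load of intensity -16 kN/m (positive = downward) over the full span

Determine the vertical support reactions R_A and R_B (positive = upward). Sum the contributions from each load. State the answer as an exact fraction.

R_A = -140/3 kN, R_B = -88/3 kN

Load 1 — triangular load w₀=13 kN/m (0→w₀ over full span):
  R_A = w₀L/6 = 13·8/6 = 52/3 kN
  R_B = w₀L/3 = 13·8/3 = 104/3 kN
Load 2 — uniform load w=-16 kN/m over full span:
  R_A = wL/2 = (-16)·8/2 = -64 kN
  R_B = wL/2 = (-16)·8/2 = -64 kN
Superposition: R_A = -140/3 kN, R_B = -88/3 kN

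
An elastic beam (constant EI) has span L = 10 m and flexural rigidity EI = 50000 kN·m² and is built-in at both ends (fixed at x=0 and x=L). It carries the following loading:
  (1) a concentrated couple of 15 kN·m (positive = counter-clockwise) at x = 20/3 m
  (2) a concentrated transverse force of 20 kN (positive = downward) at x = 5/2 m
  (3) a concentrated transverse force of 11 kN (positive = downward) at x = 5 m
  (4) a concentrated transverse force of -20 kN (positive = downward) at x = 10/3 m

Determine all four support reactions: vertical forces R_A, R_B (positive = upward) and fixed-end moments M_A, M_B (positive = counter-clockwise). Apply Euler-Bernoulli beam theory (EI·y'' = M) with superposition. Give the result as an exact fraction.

R_A = 2065/216 kN, M_A = 3725/216 kN·m, R_B = 311/216 kN, M_B = -1795/216 kN·m

Load 1 — applied couple M₀=15 kN·m at a=20/3 m (b=L-a=10/3):
  R_A = 6M₀ab/L³ = 6·15·(20/3)·(10/3)/10³ = 2 kN
  M_A = M₀b(2a-b)/L² = 15·(10/3)·(2·(20/3)-(10/3))/10² = 5 kN·m
  R_B = -6M₀ab/L³ = -6·15·(20/3)·(10/3)/10³ = -2 kN
  M_B = M₀a(2b-a)/L² = 15·(20/3)·(2·(10/3)-(20/3))/10² = 0 kN·m
Load 2 — point force P=20 kN at a=5/2 m (b=L-a=15/2):
  R_A = Pb²(3a+b)/L³ = 20·(15/2)²·(3·(5/2)+(15/2))/10³ = 135/8 kN
  M_A = Pab²/L² = 20·(5/2)·(15/2)²/10² = 225/8 kN·m
  R_B = Pa²(a+3b)/L³ = 20·(5/2)²·((5/2)+3·(15/2))/10³ = 25/8 kN
  M_B = -Pa²b/L² = -20·(5/2)²·(15/2)/10² = -75/8 kN·m
Load 3 — point force P=11 kN at a=5 m (b=L-a=5):
  R_A = Pb²(3a+b)/L³ = 11·5²·(3·5+5)/10³ = 11/2 kN
  M_A = Pab²/L² = 11·5·5²/10² = 55/4 kN·m
  R_B = Pa²(a+3b)/L³ = 11·5²·(5+3·5)/10³ = 11/2 kN
  M_B = -Pa²b/L² = -11·5²·5/10² = -55/4 kN·m
Load 4 — point force P=-20 kN at a=10/3 m (b=L-a=20/3):
  R_A = Pb²(3a+b)/L³ = (-20)·(20/3)²·(3·(10/3)+(20/3))/10³ = -400/27 kN
  M_A = Pab²/L² = (-20)·(10/3)·(20/3)²/10² = -800/27 kN·m
  R_B = Pa²(a+3b)/L³ = (-20)·(10/3)²·((10/3)+3·(20/3))/10³ = -140/27 kN
  M_B = -Pa²b/L² = -(-20)·(10/3)²·(20/3)/10² = 400/27 kN·m
Superposition: R_A = 2065/216 kN, M_A = 3725/216 kN·m, R_B = 311/216 kN, M_B = -1795/216 kN·m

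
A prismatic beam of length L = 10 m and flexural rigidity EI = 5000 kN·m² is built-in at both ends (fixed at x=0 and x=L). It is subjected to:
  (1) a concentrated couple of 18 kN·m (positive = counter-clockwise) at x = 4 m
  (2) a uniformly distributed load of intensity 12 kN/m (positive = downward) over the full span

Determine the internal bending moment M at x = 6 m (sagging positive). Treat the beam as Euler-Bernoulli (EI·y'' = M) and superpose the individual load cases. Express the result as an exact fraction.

M(6) = 4924/125 kN·m

Load 1 — applied couple M₀=18 kN·m at a=4 m (b=L-a=6):
  M_1 = R_Ax - M_A - M₀  [x>a] with R_A=324/125, M_A=54/25 = (324/125)·6 - (54/25) - 18 = -576/125 kN·m
Load 2 — uniform load w=12 kN/m over full span:
  M_2 = wLx/2 - wL²/12 - wx²/2 = 12·10·6/2 - 12·10²/12 - 12·6²/2 = 44 kN·m
Superposition: M = Σ M_i = 4924/125 kN·m ≈ 39.392000 kN·m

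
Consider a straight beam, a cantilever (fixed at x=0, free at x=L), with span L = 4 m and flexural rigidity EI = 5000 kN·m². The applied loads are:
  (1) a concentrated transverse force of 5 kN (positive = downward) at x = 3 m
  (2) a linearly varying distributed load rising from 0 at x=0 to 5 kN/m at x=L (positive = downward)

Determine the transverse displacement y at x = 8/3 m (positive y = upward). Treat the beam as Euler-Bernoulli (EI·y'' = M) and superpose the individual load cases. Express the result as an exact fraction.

y(8/3) = -9308/455625 m

Load 1 — point force P=5 kN at a=3 m (b=L-a=1):
  y_1 = -Px²(3a-x)/(6EI)  [x≤a] = -5·(8/3)²·(3·3-(8/3))/(6·5000) = -76/10125 m
Load 2 — triangular load w₀=5 kN/m (0→w₀ over full span):
  y_2 = (w₀Lx³/12-w₀L²x²/6-w₀x⁵/(120L))/EI = (5·4·(8/3)³/12-5·4²·(8/3)²/6-5·(8/3)⁵/(120·4))/5000 = -5888/455625 m
Superposition: y = Σ y_i = -9308/455625 m ≈ -0.020429 m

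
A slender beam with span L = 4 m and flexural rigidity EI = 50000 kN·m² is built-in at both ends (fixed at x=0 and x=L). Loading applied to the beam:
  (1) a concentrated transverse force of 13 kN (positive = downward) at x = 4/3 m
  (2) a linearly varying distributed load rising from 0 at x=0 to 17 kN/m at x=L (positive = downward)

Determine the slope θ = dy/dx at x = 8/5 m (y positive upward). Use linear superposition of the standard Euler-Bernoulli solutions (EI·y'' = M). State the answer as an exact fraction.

Load 1 — point force P=13 kN at a=4/3 m (b=L-a=8/3):
  θ_1 = Pa²(L-x)(2bL-(3b+a)(L-x))/(2L³EI)  [x>a] = 13·(4/3)²·(4-(8/5))·(2·(8/3)·4-(3·(8/3)+(4/3))·(4-(8/5)))/(2·4³·50000) = -13/1406250 rad
Load 2 — triangular load w₀=17 kN/m (0→w₀ over full span):
  θ_2 = -w₀(2x(L-x)(L-2x)(x+2L)+x²(L-x)²)/(120LEI) = -17·(2·(8/5)·(4-(8/5))·(4-2·(8/5))·((8/5)+2·4)+(8/5)²·(4-(8/5))²)/(120·4·50000) = -102/1953125 rad
Superposition: θ = Σ θ_i = -2161/35156250 rad ≈ -0.000061 rad

θ(8/5) = -2161/35156250 rad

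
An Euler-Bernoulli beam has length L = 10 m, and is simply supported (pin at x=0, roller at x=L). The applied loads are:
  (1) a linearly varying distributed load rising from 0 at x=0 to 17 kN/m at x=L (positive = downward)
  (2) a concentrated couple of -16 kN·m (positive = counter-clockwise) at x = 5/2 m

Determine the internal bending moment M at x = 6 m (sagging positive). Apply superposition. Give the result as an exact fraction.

M(6) = 576/5 kN·m

Load 1 — triangular load w₀=17 kN/m (0→w₀ over full span):
  M_1 = w₀Lx/6 - w₀x³/(6L) = 17·10·6/6 - 17·6³/(6·10) = 544/5 kN·m
Load 2 — applied couple M₀=-16 kN·m at a=5/2 m (b=L-a=15/2):
  M_2 = M₀x/L - M₀  [x>a] = (-16)·6/10 - (-16) = 32/5 kN·m
Superposition: M = Σ M_i = 576/5 kN·m ≈ 115.200000 kN·m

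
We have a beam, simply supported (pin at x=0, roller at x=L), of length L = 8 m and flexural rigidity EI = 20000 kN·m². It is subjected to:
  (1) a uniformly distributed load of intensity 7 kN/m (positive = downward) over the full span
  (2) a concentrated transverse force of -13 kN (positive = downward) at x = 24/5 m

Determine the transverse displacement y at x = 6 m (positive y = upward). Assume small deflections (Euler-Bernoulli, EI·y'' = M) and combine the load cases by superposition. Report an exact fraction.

y(6) = -10619/1250000 m

Load 1 — uniform load w=7 kN/m over full span:
  y_1 = -wx(L³-2Lx²+x³)/(24EI) = -7·6·(8³-2·8·6²+6³)/(24·20000) = -133/10000 m
Load 2 — point force P=-13 kN at a=24/5 m (b=L-a=16/5):
  y_2 = -Pa(L-x)(2Lx-a²-x²)/(6LEI)  [x>a] = -(-13)·(24/5)·(8-6)·(2·8·6-(24/5)²-6²)/(6·8·20000) = 3003/625000 m
Superposition: y = Σ y_i = -10619/1250000 m ≈ -0.008495 m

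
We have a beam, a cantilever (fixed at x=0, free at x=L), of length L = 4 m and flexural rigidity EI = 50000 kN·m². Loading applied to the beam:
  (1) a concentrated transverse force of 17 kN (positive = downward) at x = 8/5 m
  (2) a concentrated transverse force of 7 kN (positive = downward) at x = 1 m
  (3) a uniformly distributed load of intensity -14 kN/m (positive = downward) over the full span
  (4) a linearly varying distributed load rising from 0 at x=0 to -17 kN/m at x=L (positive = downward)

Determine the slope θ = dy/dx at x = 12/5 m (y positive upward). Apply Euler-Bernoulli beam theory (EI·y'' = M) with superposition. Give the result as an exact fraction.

Load 1 — point force P=17 kN at a=8/5 m (b=L-a=12/5):
  θ_1 = -Pa²/(2EI)  [x>a] = -17·(8/5)²/(2·50000) = -34/78125 rad
Load 2 — point force P=7 kN at a=1 m (b=L-a=3):
  θ_2 = -Pa²/(2EI)  [x>a] = -7·1²/(2·50000) = -7/100000 rad
Load 3 — uniform load w=-14 kN/m over full span:
  θ_3 = -wx(x²-3Lx+3L²)/(6EI) = -(-14)·(12/5)·((12/5)²-3·4·(12/5)+3·4²)/(6·50000) = 1092/390625 rad
Load 4 — triangular load w₀=-17 kN/m (0→w₀ over full span):
  θ_4 = (w₀Lx²/4-w₀L²x/3-w₀x⁴/(24L))/EI = ((-17)·4·(12/5)²/4-(-17)·4²·(12/5)/3-(-17)·(12/5)⁴/(24·4))/50000 = 9809/3906250 rad
Superposition: θ = Σ θ_i = 300089/62500000 rad ≈ 0.004801 rad

θ(12/5) = 300089/62500000 rad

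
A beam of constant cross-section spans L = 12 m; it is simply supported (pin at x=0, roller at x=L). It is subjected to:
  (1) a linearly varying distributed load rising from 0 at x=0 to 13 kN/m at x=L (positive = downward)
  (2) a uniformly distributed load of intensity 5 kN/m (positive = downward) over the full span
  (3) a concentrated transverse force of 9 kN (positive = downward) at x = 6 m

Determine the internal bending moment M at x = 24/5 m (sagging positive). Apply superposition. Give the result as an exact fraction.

Load 1 — triangular load w₀=13 kN/m (0→w₀ over full span):
  M_1 = w₀Lx/6 - w₀x³/(6L) = 13·12·(24/5)/6 - 13·(24/5)³/(6·12) = 13104/125 kN·m
Load 2 — uniform load w=5 kN/m over full span:
  M_2 = wx(L-x)/2 = 5·(24/5)·(12-(24/5))/2 = 432/5 kN·m
Load 3 — point force P=9 kN at a=6 m (b=L-a=6):
  M_3 = Pbx/L  [x≤a] = 9·6·(24/5)/12 = 108/5 kN·m
Superposition: M = Σ M_i = 26604/125 kN·m ≈ 212.832000 kN·m

M(24/5) = 26604/125 kN·m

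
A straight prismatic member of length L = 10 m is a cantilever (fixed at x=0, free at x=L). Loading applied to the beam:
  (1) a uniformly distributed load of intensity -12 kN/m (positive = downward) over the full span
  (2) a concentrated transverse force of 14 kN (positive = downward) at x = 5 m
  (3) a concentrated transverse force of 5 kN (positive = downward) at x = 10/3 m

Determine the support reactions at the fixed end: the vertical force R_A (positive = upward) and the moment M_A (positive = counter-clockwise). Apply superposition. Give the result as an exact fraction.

Load 1 — uniform load w=-12 kN/m over full span:
  R_A = wL = (-12)·10 = -120 kN
  M_A = wL²/2 = (-12)·10²/2 = -600 kN·m
Load 2 — point force P=14 kN at a=5 m (b=L-a=5):
  R_A = P = 14 kN
  M_A = Pa = 14·5 = 70 kN·m
Load 3 — point force P=5 kN at a=10/3 m (b=L-a=20/3):
  R_A = P = 5 kN
  M_A = Pa = 5·(10/3) = 50/3 kN·m
Superposition: R_A = -101 kN, M_A = -1540/3 kN·m

R_A = -101 kN, M_A = -1540/3 kN·m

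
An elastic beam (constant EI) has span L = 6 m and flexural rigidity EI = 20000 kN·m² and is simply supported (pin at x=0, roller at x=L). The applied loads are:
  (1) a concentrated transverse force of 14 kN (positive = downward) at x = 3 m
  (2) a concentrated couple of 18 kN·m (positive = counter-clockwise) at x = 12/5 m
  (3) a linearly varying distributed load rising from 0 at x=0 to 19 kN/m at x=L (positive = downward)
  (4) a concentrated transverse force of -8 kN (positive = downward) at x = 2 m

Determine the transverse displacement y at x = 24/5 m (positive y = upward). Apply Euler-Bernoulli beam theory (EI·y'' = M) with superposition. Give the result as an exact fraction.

Load 1 — point force P=14 kN at a=3 m (b=L-a=3):
  y_1 = -Pa(L-x)(2Lx-a²-x²)/(6LEI)  [x>a] = -14·3·(6-(24/5))·(2·6·(24/5)-3²-(24/5)²)/(6·6·20000) = -4473/2500000 m
Load 2 — applied couple M₀=18 kN·m at a=12/5 m (b=L-a=18/5):
  y_2 = (M₀x³/(6L)-M₀(x-a)²/2+C₁x)/EI  [x>a] with C₁=M₀(3b²-L²)/(6L)=36/25 = (18·(24/5)³/(6·6)-18·((24/5)-(12/5))²/2+(36/25)·(24/5))/20000 = 81/156250 m
Load 3 — triangular load w₀=19 kN/m (0→w₀ over full span):
  y_3 = -w₀x(7L⁴-10L²x²+3x⁴)/(360LEI) = -19·(24/5)·(7·6⁴-10·6²·(24/5)²+3·(24/5)⁴)/(360·6·20000) = -195453/39062500 m
Load 4 — point force P=-8 kN at a=2 m (b=L-a=4):
  y_4 = -Pa(L-x)(2Lx-a²-x²)/(6LEI)  [x>a] = -(-8)·2·(6-(24/5))·(2·6·(24/5)-2²-(24/5)²)/(6·6·20000) = 191/234375 m
Superposition: y = Σ y_i = -5118247/937500000 m ≈ -0.005459 m

y(24/5) = -5118247/937500000 m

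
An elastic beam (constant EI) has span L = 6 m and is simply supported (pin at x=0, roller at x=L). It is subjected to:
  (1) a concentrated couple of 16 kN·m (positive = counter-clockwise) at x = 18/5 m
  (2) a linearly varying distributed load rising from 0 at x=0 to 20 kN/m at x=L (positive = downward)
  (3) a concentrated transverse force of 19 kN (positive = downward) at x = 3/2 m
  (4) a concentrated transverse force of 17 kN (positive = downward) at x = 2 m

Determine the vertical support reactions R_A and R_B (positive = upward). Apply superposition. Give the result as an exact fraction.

Load 1 — applied couple M₀=16 kN·m at a=18/5 m (b=L-a=12/5):
  R_A = M₀/L = 16/6 = 8/3 kN
  R_B = -M₀/L = -16/6 = -8/3 kN
Load 2 — triangular load w₀=20 kN/m (0→w₀ over full span):
  R_A = w₀L/6 = 20·6/6 = 20 kN
  R_B = w₀L/3 = 20·6/3 = 40 kN
Load 3 — point force P=19 kN at a=3/2 m (b=L-a=9/2):
  R_A = Pb/L = 19·(9/2)/6 = 57/4 kN
  R_B = Pa/L = 19·(3/2)/6 = 19/4 kN
Load 4 — point force P=17 kN at a=2 m (b=L-a=4):
  R_A = Pb/L = 17·4/6 = 34/3 kN
  R_B = Pa/L = 17·2/6 = 17/3 kN
Superposition: R_A = 193/4 kN, R_B = 191/4 kN

R_A = 193/4 kN, R_B = 191/4 kN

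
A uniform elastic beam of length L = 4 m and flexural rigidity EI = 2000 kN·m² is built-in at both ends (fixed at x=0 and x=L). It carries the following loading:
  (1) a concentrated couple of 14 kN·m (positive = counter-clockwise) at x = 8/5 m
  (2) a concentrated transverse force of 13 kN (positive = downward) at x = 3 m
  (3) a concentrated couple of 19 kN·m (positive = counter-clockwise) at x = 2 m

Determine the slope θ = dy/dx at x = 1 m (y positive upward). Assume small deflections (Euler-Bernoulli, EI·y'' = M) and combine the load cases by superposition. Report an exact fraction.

θ(1) = -2831/3200000 rad

Load 1 — applied couple M₀=14 kN·m at a=8/5 m (b=L-a=12/5):
  θ_1 = (R_Ax²/2 - M_Ax)/EI  [x≤a] with R_A=126/25, M_A=42/25 = ((126/25)·1²/2 - (42/25)·1)/2000 = 21/50000 rad
Load 2 — point force P=13 kN at a=3 m (b=L-a=1):
  θ_2 = -Pb²x(2aL-(3a+b)x)/(2L³EI)  [x≤a] = -13·1²·1·(2·3·4-(3·3+1)·1)/(2·4³·2000) = -91/128000 rad
Load 3 — applied couple M₀=19 kN·m at a=2 m (b=L-a=2):
  θ_3 = (R_Ax²/2 - M_Ax)/EI  [x≤a] with R_A=57/8, M_A=19/4 = ((57/8)·1²/2 - (19/4)·1)/2000 = -19/32000 rad
Superposition: θ = Σ θ_i = -2831/3200000 rad ≈ -0.000885 rad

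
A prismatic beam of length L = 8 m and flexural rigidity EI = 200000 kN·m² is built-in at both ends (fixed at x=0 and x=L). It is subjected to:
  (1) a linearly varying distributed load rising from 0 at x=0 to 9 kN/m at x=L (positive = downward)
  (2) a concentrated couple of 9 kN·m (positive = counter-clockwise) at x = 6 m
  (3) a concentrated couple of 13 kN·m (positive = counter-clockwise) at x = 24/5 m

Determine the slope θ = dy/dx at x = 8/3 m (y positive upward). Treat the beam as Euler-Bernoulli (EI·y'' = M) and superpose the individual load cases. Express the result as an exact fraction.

Load 1 — triangular load w₀=9 kN/m (0→w₀ over full span):
  θ_1 = -w₀(2x(L-x)(L-2x)(x+2L)+x²(L-x)²)/(120LEI) = -9·(2·(8/3)·(8-(8/3))·(8-2·(8/3))·((8/3)+2·8)+(8/3)²·(8-(8/3))²)/(120·8·200000) = -32/421875 rad
Load 2 — applied couple M₀=9 kN·m at a=6 m (b=L-a=2):
  θ_2 = (R_Ax²/2 - M_Ax)/EI  [x≤a] with R_A=81/64, M_A=45/16 = ((81/64)·(8/3)²/2 - (45/16)·(8/3))/200000 = -3/200000 rad
Load 3 — applied couple M₀=13 kN·m at a=24/5 m (b=L-a=16/5):
  θ_3 = (R_Ax²/2 - M_Ax)/EI  [x≤a] with R_A=117/50, M_A=104/25 = ((117/50)·(8/3)²/2 - (104/25)·(8/3))/200000 = -13/937500 rad
Superposition: θ = Σ θ_i = -14137/135000000 rad ≈ -0.000105 rad

θ(8/3) = -14137/135000000 rad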